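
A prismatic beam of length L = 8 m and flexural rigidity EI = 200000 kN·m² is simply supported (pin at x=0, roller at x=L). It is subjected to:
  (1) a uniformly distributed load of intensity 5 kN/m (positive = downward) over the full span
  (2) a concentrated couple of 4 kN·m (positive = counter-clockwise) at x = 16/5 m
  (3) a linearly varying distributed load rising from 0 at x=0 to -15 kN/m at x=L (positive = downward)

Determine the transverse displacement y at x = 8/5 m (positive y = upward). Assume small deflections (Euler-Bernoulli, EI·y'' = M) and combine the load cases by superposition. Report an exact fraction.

Load 1 — uniform load w=5 kN/m over full span:
  y_1 = -wx(L³-2Lx²+x³)/(24EI) = -5·(8/5)·(8³-2·8·(8/5)²+(8/5)³)/(24·200000) = -928/1171875 m
Load 2 — applied couple M₀=4 kN·m at a=16/5 m (b=L-a=24/5):
  y_2 = (M₀x³/(6L)+C₁x)/EI  [x≤a] with C₁=M₀(3b²-L²)/(6L)=32/75 = (4·(8/5)³/(6·8)+(32/75)·(8/5))/200000 = 2/390625 m
Load 3 — triangular load w₀=-15 kN/m (0→w₀ over full span):
  y_3 = -w₀x(7L⁴-10L²x²+3x⁴)/(360LEI) = -(-15)·(8/5)·(7·8⁴-10·8²·(8/5)²+3·(8/5)⁴)/(360·8·200000) = 11008/9765625 m
Superposition: y = Σ y_i = 9974/29296875 m ≈ 0.000340 m

y(8/5) = 9974/29296875 m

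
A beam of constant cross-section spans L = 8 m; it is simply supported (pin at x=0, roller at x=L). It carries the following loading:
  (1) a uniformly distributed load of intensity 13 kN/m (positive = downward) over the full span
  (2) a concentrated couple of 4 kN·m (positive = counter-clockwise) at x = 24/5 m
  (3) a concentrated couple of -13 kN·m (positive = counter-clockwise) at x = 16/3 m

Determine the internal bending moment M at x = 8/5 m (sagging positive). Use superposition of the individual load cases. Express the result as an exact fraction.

Load 1 — uniform load w=13 kN/m over full span:
  M_1 = wx(L-x)/2 = 13·(8/5)·(8-(8/5))/2 = 1664/25 kN·m
Load 2 — applied couple M₀=4 kN·m at a=24/5 m (b=L-a=16/5):
  M_2 = M₀x/L  [x≤a] = 4·(8/5)/8 = 4/5 kN·m
Load 3 — applied couple M₀=-13 kN·m at a=16/3 m (b=L-a=8/3):
  M_3 = M₀x/L  [x≤a] = (-13)·(8/5)/8 = -13/5 kN·m
Superposition: M = Σ M_i = 1619/25 kN·m ≈ 64.760000 kN·m

M(8/5) = 1619/25 kN·m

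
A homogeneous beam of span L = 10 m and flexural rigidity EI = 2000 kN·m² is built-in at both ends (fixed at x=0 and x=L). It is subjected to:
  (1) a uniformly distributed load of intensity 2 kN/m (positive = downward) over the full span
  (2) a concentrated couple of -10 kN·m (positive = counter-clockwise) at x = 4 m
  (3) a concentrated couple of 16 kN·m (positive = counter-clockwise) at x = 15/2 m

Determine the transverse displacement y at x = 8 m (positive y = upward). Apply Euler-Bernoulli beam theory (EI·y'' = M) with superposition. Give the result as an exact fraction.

Load 1 — uniform load w=2 kN/m over full span:
  y_1 = -wx²(L-x)²/(24EI) = -2·8²·(10-8)²/(24·2000) = -4/375 m
Load 2 — applied couple M₀=-10 kN·m at a=4 m (b=L-a=6):
  y_2 = (R_Ax³/6 - M_Ax²/2 - M₀(x-a)²/2)/EI  [x>a] with R_A=-36/25, M_A=-6/5 = ((-36/25)·8³/6 - (-6/5)·8²/2 - (-10)·(8-4)²/2)/2000 = -7/3125 m
Load 3 — applied couple M₀=16 kN·m at a=15/2 m (b=L-a=5/2):
  y_3 = (R_Ax³/6 - M_Ax²/2 - M₀(x-a)²/2)/EI  [x>a] with R_A=9/5, M_A=5 = ((9/5)·8³/6 - 5·8²/2 - 16·(8-(15/2))²/2)/2000 = -21/5000 m
Superposition: y = Σ y_i = -1283/75000 m ≈ -0.017107 m

y(8) = -1283/75000 m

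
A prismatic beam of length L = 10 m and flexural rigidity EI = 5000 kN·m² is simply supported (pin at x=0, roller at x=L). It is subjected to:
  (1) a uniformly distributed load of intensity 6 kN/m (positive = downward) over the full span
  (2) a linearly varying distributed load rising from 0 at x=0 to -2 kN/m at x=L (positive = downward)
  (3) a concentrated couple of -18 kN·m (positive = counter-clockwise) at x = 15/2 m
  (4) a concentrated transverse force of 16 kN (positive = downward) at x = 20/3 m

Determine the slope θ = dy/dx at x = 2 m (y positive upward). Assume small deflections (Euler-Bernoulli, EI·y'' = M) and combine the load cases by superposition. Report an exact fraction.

Load 1 — uniform load w=6 kN/m over full span:
  θ_1 = -w(L³-6Lx²+4x³)/(24EI) = -6·(10³-6·10·2²+4·2³)/(24·5000) = -99/2500 rad
Load 2 — triangular load w₀=-2 kN/m (0→w₀ over full span):
  θ_2 = -w₀(7L⁴-30L²x²+15x⁴)/(360LEI) = -(-2)·(7·10⁴-30·10²·2²+15·2⁴)/(360·10·5000) = 182/28125 rad
Load 3 — applied couple M₀=-18 kN·m at a=15/2 m (b=L-a=5/2):
  θ_3 = (M₀x²/(2L)+C₁)/EI  [x≤a] with C₁=M₀(3b²-L²)/(6L)=195/8 = ((-18)·2²/(2·10)+(195/8))/5000 = 831/200000 rad
Load 4 — point force P=16 kN at a=20/3 m (b=L-a=10/3):
  θ_4 = -Pb(L²-b²-3x²)/(6LEI)  [x≤a] = -16·(10/3)·(10²-(10/3)²-3·2²)/(6·10·5000) = -692/50625 rad
Superposition: θ = Σ θ_i = -690817/16200000 rad ≈ -0.042643 rad

θ(2) = -690817/16200000 rad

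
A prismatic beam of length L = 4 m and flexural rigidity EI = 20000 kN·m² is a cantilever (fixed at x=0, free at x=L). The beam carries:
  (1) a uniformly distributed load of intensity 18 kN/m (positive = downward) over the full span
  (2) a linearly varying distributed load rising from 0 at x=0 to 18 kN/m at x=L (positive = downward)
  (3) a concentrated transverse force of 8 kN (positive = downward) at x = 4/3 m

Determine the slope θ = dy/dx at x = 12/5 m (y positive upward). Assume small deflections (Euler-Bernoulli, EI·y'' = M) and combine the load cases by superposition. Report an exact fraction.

Load 1 — uniform load w=18 kN/m over full span:
  θ_1 = -wx(x²-3Lx+3L²)/(6EI) = -18·(12/5)·((12/5)²-3·4·(12/5)+3·4²)/(6·20000) = -702/78125 rad
Load 2 — triangular load w₀=18 kN/m (0→w₀ over full span):
  θ_2 = (w₀Lx²/4-w₀L²x/3-w₀x⁴/(24L))/EI = (18·4·(12/5)²/4-18·4²·(12/5)/3-18·(12/5)⁴/(24·4))/20000 = -5193/781250 rad
Load 3 — point force P=8 kN at a=4/3 m (b=L-a=8/3):
  θ_3 = -Pa²/(2EI)  [x>a] = -8·(4/3)²/(2·20000) = -2/5625 rad
Superposition: θ = Σ θ_i = -112417/7031250 rad ≈ -0.015988 rad

θ(12/5) = -112417/7031250 rad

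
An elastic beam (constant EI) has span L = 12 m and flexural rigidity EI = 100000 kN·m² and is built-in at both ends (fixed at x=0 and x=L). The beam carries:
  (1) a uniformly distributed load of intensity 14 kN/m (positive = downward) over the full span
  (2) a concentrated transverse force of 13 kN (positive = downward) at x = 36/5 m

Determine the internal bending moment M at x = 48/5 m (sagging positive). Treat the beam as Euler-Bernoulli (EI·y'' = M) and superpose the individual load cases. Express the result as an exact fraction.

Load 1 — uniform load w=14 kN/m over full span:
  M_1 = wLx/2 - wL²/12 - wx²/2 = 14·12·(48/5)/2 - 14·12²/12 - 14·(48/5)²/2 = -168/25 kN·m
Load 2 — point force P=13 kN at a=36/5 m (b=L-a=24/5):
  M_2 = Pa²(a+3b)(L-x)/L³ - Pa²b/L²  [x>a] = 13·(36/5)²·((36/5)+3·(24/5))·(12-(48/5))/12³ - 13·(36/5)²·(24/5)/12² = -1404/625 kN·m
Superposition: M = Σ M_i = -5604/625 kN·m ≈ -8.966400 kN·m

M(48/5) = -5604/625 kN·m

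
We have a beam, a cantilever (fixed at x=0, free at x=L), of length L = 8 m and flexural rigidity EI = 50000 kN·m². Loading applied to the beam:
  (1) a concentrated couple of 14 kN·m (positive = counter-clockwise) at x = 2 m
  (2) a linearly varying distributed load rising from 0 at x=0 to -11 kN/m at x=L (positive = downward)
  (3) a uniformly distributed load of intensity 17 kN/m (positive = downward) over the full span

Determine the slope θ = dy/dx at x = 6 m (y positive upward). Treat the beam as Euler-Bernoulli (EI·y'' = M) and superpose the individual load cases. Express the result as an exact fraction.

θ(6) = -2839/200000 rad

Load 1 — applied couple M₀=14 kN·m at a=2 m (b=L-a=6):
  θ_1 = M₀a/EI  [x>a] = 14·2/50000 = 7/12500 rad
Load 2 — triangular load w₀=-11 kN/m (0→w₀ over full span):
  θ_2 = (w₀Lx²/4-w₀L²x/3-w₀x⁴/(24L))/EI = ((-11)·8·6²/4-(-11)·8²·6/3-(-11)·6⁴/(24·8))/50000 = 2761/200000 rad
Load 3 — uniform load w=17 kN/m over full span:
  θ_3 = -wx(x²-3Lx+3L²)/(6EI) = -17·6·(6²-3·8·6+3·8²)/(6·50000) = -357/12500 rad
Superposition: θ = Σ θ_i = -2839/200000 rad ≈ -0.014195 rad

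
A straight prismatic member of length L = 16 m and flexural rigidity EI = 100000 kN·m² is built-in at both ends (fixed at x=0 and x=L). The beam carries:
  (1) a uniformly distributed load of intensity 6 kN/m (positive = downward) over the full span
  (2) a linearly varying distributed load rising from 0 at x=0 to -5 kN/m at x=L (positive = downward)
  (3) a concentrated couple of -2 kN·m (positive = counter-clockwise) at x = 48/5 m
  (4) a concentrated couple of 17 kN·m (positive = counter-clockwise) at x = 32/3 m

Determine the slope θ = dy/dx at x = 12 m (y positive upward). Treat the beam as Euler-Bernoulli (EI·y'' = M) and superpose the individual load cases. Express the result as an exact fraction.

Load 1 — uniform load w=6 kN/m over full span:
  θ_1 = -wx(L-x)(L-2x)/(12EI) = -6·12·(16-12)·(16-2·12)/(12·100000) = 6/3125 rad
Load 2 — triangular load w₀=-5 kN/m (0→w₀ over full span):
  θ_2 = -w₀(2x(L-x)(L-2x)(x+2L)+x²(L-x)²)/(120LEI) = -(-5)·(2·12·(16-12)·(16-2·12)·(12+2·16)+12²·(16-12)²)/(120·16·100000) = -41/50000 rad
Load 3 — applied couple M₀=-2 kN·m at a=48/5 m (b=L-a=32/5):
  θ_3 = (R_Ax²/2 - M_Ax - M₀(x-a))/EI  [x>a] with R_A=-9/50, M_A=-16/25 = ((-9/50)·12²/2 - (-16/25)·12 - (-2)·(12-(48/5)))/100000 = -3/625000 rad
Load 4 — applied couple M₀=17 kN·m at a=32/3 m (b=L-a=16/3):
  θ_4 = (R_Ax²/2 - M_Ax - M₀(x-a))/EI  [x>a] with R_A=17/12, M_A=17/3 = ((17/12)·12²/2 - (17/3)·12 - 17·(12-(32/3)))/100000 = 17/150000 rad
Superposition: θ = Σ θ_i = 1133/937500 rad ≈ 0.001209 rad

θ(12) = 1133/937500 rad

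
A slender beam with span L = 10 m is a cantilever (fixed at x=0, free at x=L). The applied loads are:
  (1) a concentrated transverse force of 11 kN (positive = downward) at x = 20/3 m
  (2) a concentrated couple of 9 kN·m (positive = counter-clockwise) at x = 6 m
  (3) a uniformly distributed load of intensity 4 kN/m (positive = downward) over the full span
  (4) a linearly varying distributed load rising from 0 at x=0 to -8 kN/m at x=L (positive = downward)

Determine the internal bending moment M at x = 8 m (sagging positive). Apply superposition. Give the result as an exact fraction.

Load 1 — point force P=11 kN at a=20/3 m (b=L-a=10/3):
  M_1 = 0  [x>a] = 0 kN·m
Load 2 — applied couple M₀=9 kN·m at a=6 m (b=L-a=4):
  M_2 = 0  [x>a] = 0 kN·m
Load 3 — uniform load w=4 kN/m over full span:
  M_3 = -w(L-x)²/2 = -4·(10-8)²/2 = -8 kN·m
Load 4 — triangular load w₀=-8 kN/m (0→w₀ over full span):
  M_4 = w₀Lx/2 - w₀L²/3 - w₀x³/(6L) = (-8)·10·8/2 - (-8)·10²/3 - (-8)·8³/(6·10) = 224/15 kN·m
Superposition: M = Σ M_i = 104/15 kN·m ≈ 6.933333 kN·m

M(8) = 104/15 kN·m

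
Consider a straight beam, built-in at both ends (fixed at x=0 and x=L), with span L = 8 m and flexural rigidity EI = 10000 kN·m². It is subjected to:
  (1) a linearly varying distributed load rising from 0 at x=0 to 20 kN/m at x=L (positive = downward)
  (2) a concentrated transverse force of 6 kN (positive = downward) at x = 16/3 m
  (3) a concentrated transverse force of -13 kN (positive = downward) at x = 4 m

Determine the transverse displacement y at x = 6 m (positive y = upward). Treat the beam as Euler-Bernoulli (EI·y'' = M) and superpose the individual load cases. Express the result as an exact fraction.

Load 1 — triangular load w₀=20 kN/m (0→w₀ over full span):
  y_1 = -w₀x²(L-x)²(x+2L)/(120LEI) = -20·6²·(8-6)²·(6+2·8)/(120·8·10000) = -33/5000 m
Load 2 — point force P=6 kN at a=16/3 m (b=L-a=8/3):
  y_2 = -Pa²(L-x)²(3bL-(3b+a)(L-x))/(6L³EI)  [x>a] = -6·(16/3)²·(8-6)²·(3·(8/3)·8-(3·(8/3)+(16/3))·(8-6))/(6·8³·10000) = -14/16875 m
Load 3 — point force P=-13 kN at a=4 m (b=L-a=4):
  y_3 = -Pa²(L-x)²(3bL-(3b+a)(L-x))/(6L³EI)  [x>a] = -(-13)·4²·(8-6)²·(3·4·8-(3·4+4)·(8-6))/(6·8³·10000) = 13/7500 m
Superposition: y = Σ y_i = -769/135000 m ≈ -0.005696 m

y(6) = -769/135000 m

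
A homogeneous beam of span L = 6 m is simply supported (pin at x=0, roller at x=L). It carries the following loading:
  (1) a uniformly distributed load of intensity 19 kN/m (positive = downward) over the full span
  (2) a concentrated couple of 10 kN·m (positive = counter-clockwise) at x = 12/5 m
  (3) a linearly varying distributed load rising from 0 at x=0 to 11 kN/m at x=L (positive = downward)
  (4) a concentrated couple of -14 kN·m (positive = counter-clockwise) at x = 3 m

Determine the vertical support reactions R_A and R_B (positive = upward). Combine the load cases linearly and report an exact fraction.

R_A = 202/3 kN, R_B = 239/3 kN

Load 1 — uniform load w=19 kN/m over full span:
  R_A = wL/2 = 19·6/2 = 57 kN
  R_B = wL/2 = 19·6/2 = 57 kN
Load 2 — applied couple M₀=10 kN·m at a=12/5 m (b=L-a=18/5):
  R_A = M₀/L = 10/6 = 5/3 kN
  R_B = -M₀/L = -10/6 = -5/3 kN
Load 3 — triangular load w₀=11 kN/m (0→w₀ over full span):
  R_A = w₀L/6 = 11·6/6 = 11 kN
  R_B = w₀L/3 = 11·6/3 = 22 kN
Load 4 — applied couple M₀=-14 kN·m at a=3 m (b=L-a=3):
  R_A = M₀/L = (-14)/6 = -7/3 kN
  R_B = -M₀/L = -(-14)/6 = 7/3 kN
Superposition: R_A = 202/3 kN, R_B = 239/3 kN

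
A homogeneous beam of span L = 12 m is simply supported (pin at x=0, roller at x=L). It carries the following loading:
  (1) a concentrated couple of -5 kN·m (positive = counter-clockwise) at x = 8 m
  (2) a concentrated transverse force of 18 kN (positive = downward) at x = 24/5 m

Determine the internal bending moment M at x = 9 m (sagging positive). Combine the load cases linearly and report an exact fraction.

M(9) = 457/20 kN·m

Load 1 — applied couple M₀=-5 kN·m at a=8 m (b=L-a=4):
  M_1 = M₀x/L - M₀  [x>a] = (-5)·9/12 - (-5) = 5/4 kN·m
Load 2 — point force P=18 kN at a=24/5 m (b=L-a=36/5):
  M_2 = Pa(L-x)/L  [x>a] = 18·(24/5)·(12-9)/12 = 108/5 kN·m
Superposition: M = Σ M_i = 457/20 kN·m ≈ 22.850000 kN·m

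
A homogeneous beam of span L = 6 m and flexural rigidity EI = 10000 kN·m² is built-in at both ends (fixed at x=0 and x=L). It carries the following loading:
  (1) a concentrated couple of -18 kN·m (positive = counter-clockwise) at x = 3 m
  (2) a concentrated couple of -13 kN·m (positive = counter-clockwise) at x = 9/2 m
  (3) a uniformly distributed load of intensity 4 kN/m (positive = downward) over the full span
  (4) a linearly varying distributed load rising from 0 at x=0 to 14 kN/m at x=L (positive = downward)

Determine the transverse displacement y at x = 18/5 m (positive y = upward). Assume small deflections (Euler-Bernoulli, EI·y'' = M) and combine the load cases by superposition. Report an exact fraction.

Load 1 — applied couple M₀=-18 kN·m at a=3 m (b=L-a=3):
  y_1 = (R_Ax³/6 - M_Ax²/2 - M₀(x-a)²/2)/EI  [x>a] with R_A=-9/2, M_A=-9/2 = ((-9/2)·(18/5)³/6 - (-9/2)·(18/5)²/2 - (-18)·((18/5)-3)²/2)/10000 = -81/312500 m
Load 2 — applied couple M₀=-13 kN·m at a=9/2 m (b=L-a=3/2):
  y_2 = (R_Ax³/6 - M_Ax²/2)/EI  [x≤a] with R_A=-39/16, M_A=-65/16 = ((-39/16)·(18/5)³/6 - (-65/16)·(18/5)²/2)/10000 = 7371/10000000 m
Load 3 — uniform load w=4 kN/m over full span:
  y_3 = -wx²(L-x)²/(24EI) = -4·(18/5)²·(6-(18/5))²/(24·10000) = -486/390625 m
Load 4 — triangular load w₀=14 kN/m (0→w₀ over full span):
  y_4 = -w₀x²(L-x)²(x+2L)/(120LEI) = -14·(18/5)²·(6-(18/5))²·((18/5)+2·6)/(120·6·10000) = -22113/9765625 m
Superposition: y = Σ y_i = -3788289/1250000000 m ≈ -0.003031 m

y(18/5) = -3788289/1250000000 m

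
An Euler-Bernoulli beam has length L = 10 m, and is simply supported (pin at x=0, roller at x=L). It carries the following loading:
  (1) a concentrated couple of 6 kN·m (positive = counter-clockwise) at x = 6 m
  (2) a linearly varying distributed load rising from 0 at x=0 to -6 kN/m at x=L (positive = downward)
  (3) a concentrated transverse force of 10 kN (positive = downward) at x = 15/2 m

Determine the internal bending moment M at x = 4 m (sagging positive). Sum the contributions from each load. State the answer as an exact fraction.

Load 1 — applied couple M₀=6 kN·m at a=6 m (b=L-a=4):
  M_1 = M₀x/L  [x≤a] = 6·4/10 = 12/5 kN·m
Load 2 — triangular load w₀=-6 kN/m (0→w₀ over full span):
  M_2 = w₀Lx/6 - w₀x³/(6L) = (-6)·10·4/6 - (-6)·4³/(6·10) = -168/5 kN·m
Load 3 — point force P=10 kN at a=15/2 m (b=L-a=5/2):
  M_3 = Pbx/L  [x≤a] = 10·(5/2)·4/10 = 10 kN·m
Superposition: M = Σ M_i = -106/5 kN·m ≈ -21.200000 kN·m

M(4) = -106/5 kN·m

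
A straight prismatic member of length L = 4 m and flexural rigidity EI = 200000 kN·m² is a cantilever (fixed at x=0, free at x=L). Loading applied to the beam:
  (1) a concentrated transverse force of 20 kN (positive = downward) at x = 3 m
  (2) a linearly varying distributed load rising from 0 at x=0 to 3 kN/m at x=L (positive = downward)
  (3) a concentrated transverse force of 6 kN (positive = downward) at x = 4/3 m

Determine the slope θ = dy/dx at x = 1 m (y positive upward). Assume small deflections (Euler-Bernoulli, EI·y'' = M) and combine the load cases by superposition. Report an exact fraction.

θ(1) = -2177/6400000 rad

Load 1 — point force P=20 kN at a=3 m (b=L-a=1):
  θ_1 = -Px(2a-x)/(2EI)  [x≤a] = -20·1·(2·3-1)/(2·200000) = -1/4000 rad
Load 2 — triangular load w₀=3 kN/m (0→w₀ over full span):
  θ_2 = (w₀Lx²/4-w₀L²x/3-w₀x⁴/(24L))/EI = (3·4·1²/4-3·4²·1/3-3·1⁴/(24·4))/200000 = -417/6400000 rad
Load 3 — point force P=6 kN at a=4/3 m (b=L-a=8/3):
  θ_3 = -Px(2a-x)/(2EI)  [x≤a] = -6·1·(2·(4/3)-1)/(2·200000) = -1/40000 rad
Superposition: θ = Σ θ_i = -2177/6400000 rad ≈ -0.000340 rad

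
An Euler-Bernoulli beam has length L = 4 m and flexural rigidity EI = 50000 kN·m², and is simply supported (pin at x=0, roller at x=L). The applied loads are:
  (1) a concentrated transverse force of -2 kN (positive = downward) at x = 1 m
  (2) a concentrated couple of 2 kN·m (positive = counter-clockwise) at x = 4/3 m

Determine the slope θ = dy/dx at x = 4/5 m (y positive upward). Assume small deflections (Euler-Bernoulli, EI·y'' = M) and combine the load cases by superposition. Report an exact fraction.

θ(4/5) = 1687/45000000 rad

Load 1 — point force P=-2 kN at a=1 m (b=L-a=3):
  θ_1 = -Pb(L²-b²-3x²)/(6LEI)  [x≤a] = -(-2)·3·(4²-3²-3·(4/5)²)/(6·4·50000) = 127/5000000 rad
Load 2 — applied couple M₀=2 kN·m at a=4/3 m (b=L-a=8/3):
  θ_2 = (M₀x²/(2L)+C₁)/EI  [x≤a] with C₁=M₀(3b²-L²)/(6L)=4/9 = (2·(4/5)²/(2·4)+(4/9))/50000 = 17/1406250 rad
Superposition: θ = Σ θ_i = 1687/45000000 rad ≈ 0.000037 rad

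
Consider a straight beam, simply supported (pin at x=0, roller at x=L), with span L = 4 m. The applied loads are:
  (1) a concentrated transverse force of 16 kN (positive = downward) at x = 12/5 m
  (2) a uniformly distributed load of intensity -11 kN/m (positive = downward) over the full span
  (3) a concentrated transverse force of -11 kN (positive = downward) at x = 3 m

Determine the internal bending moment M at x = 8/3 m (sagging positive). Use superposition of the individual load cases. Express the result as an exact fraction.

Load 1 — point force P=16 kN at a=12/5 m (b=L-a=8/5):
  M_1 = Pa(L-x)/L  [x>a] = 16·(12/5)·(4-(8/3))/4 = 64/5 kN·m
Load 2 — uniform load w=-11 kN/m over full span:
  M_2 = wx(L-x)/2 = (-11)·(8/3)·(4-(8/3))/2 = -176/9 kN·m
Load 3 — point force P=-11 kN at a=3 m (b=L-a=1):
  M_3 = Pbx/L  [x≤a] = (-11)·1·(8/3)/4 = -22/3 kN·m
Superposition: M = Σ M_i = -634/45 kN·m ≈ -14.088889 kN·m

M(8/3) = -634/45 kN·m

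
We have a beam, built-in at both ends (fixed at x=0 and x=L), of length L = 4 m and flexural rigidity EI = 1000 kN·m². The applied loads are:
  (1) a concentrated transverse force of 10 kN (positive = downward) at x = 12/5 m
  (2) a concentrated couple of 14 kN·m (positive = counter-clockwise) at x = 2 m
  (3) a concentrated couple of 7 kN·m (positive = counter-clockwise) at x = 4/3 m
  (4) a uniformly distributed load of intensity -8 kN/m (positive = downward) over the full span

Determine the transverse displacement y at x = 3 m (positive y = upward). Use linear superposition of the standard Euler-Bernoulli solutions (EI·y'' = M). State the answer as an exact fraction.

Load 1 — point force P=10 kN at a=12/5 m (b=L-a=8/5):
  y_1 = -Pa²(L-x)²(3bL-(3b+a)(L-x))/(6L³EI)  [x>a] = -10·(12/5)²·(4-3)²·(3·(8/5)·4-(3·(8/5)+(12/5))·(4-3))/(6·4³·1000) = -9/5000 m
Load 2 — applied couple M₀=14 kN·m at a=2 m (b=L-a=2):
  y_2 = (R_Ax³/6 - M_Ax²/2 - M₀(x-a)²/2)/EI  [x>a] with R_A=21/4, M_A=7/2 = ((21/4)·3³/6 - (7/2)·3²/2 - 14·(3-2)²/2)/1000 = 7/8000 m
Load 3 — applied couple M₀=7 kN·m at a=4/3 m (b=L-a=8/3):
  y_3 = (R_Ax³/6 - M_Ax²/2 - M₀(x-a)²/2)/EI  [x>a] with R_A=7/3, M_A=0 = ((7/3)·3³/6 - 0·3²/2 - 7·(3-(4/3))²/2)/1000 = 7/9000 m
Load 4 — uniform load w=-8 kN/m over full span:
  y_4 = -wx²(L-x)²/(24EI) = -(-8)·3²·(4-3)²/(24·1000) = 3/1000 m
Superposition: y = Σ y_i = 1027/360000 m ≈ 0.002853 m

y(3) = 1027/360000 m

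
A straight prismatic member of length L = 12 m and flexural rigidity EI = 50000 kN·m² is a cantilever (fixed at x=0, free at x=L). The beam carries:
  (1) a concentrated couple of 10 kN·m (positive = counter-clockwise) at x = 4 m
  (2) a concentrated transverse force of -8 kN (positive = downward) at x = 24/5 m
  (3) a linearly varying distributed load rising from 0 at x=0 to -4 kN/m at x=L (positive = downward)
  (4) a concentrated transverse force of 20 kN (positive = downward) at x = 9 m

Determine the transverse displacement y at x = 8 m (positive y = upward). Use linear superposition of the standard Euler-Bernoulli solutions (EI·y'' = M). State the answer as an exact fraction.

Load 1 — applied couple M₀=10 kN·m at a=4 m (b=L-a=8):
  y_1 = M₀a(2x-a)/(2EI)  [x>a] = 10·4·(2·8-4)/(2·50000) = 3/625 m
Load 2 — point force P=-8 kN at a=24/5 m (b=L-a=36/5):
  y_2 = -Pa²(3x-a)/(6EI)  [x>a] = -(-8)·(24/5)²·(3·8-(24/5))/(6·50000) = 4608/390625 m
Load 3 — triangular load w₀=-4 kN/m (0→w₀ over full span):
  y_3 = (w₀Lx³/12-w₀L²x²/6-w₀x⁵/(120L))/EI = ((-4)·12·8³/12-(-4)·12²·8²/6-(-4)·8⁵/(120·12))/50000 = 11776/140625 m
Load 4 — point force P=20 kN at a=9 m (b=L-a=3):
  y_4 = -Px²(3a-x)/(6EI)  [x≤a] = -20·8²·(3·9-8)/(6·50000) = -152/1875 m
Superposition: y = Σ y_i = 67747/3515625 m ≈ 0.019270 m

y(8) = 67747/3515625 m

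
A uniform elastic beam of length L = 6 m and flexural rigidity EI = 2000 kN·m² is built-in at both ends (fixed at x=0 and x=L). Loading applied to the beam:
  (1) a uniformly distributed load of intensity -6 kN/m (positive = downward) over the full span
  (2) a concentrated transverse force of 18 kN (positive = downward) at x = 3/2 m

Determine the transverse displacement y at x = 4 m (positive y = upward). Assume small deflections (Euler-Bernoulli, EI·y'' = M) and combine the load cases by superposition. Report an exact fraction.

Load 1 — uniform load w=-6 kN/m over full span:
  y_1 = -wx²(L-x)²/(24EI) = -(-6)·4²·(6-4)²/(24·2000) = 1/125 m
Load 2 — point force P=18 kN at a=3/2 m (b=L-a=9/2):
  y_2 = -Pa²(L-x)²(3bL-(3b+a)(L-x))/(6L³EI)  [x>a] = -18·(3/2)²·(6-4)²·(3·(9/2)·6-(3·(9/2)+(3/2))·(6-4))/(6·6³·2000) = -51/16000 m
Superposition: y = Σ y_i = 77/16000 m ≈ 0.004812 m

y(4) = 77/16000 m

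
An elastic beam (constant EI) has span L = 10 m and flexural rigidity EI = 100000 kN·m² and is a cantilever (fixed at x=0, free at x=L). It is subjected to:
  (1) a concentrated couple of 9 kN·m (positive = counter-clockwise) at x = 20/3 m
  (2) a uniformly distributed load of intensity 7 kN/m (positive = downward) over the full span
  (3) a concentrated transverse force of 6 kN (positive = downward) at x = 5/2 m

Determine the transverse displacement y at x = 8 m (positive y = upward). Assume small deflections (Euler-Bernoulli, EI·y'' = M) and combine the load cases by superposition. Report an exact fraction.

Load 1 — applied couple M₀=9 kN·m at a=20/3 m (b=L-a=10/3):
  y_1 = M₀a(2x-a)/(2EI)  [x>a] = 9·(20/3)·(2·8-(20/3))/(2·100000) = 7/2500 m
Load 2 — uniform load w=7 kN/m over full span:
  y_2 = -wx²(x²-4Lx+6L²)/(24EI) = -7·8²·(8²-4·10·8+6·10²)/(24·100000) = -602/9375 m
Load 3 — point force P=6 kN at a=5/2 m (b=L-a=15/2):
  y_3 = -Pa²(3x-a)/(6EI)  [x>a] = -6·(5/2)²·(3·8-(5/2))/(6·100000) = -43/32000 m
Superposition: y = Σ y_i = -150617/2400000 m ≈ -0.062757 m

y(8) = -150617/2400000 m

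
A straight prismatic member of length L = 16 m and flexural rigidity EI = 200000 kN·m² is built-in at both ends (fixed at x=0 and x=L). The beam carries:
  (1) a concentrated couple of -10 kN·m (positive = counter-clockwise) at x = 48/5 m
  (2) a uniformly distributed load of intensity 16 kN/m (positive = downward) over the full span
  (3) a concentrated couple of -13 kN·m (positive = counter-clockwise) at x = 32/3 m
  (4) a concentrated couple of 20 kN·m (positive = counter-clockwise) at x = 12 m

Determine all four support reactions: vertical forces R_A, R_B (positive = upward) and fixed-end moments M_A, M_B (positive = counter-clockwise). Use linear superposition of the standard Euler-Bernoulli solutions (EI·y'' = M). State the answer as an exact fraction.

R_A = 61163/480 kN, M_A = 6801/20 kN·m, R_B = 61717/480 kN, M_B = -20777/60 kN·m

Load 1 — applied couple M₀=-10 kN·m at a=48/5 m (b=L-a=32/5):
  R_A = 6M₀ab/L³ = 6·(-10)·(48/5)·(32/5)/16³ = -9/10 kN
  M_A = M₀b(2a-b)/L² = (-10)·(32/5)·(2·(48/5)-(32/5))/16² = -16/5 kN·m
  R_B = -6M₀ab/L³ = -6·(-10)·(48/5)·(32/5)/16³ = 9/10 kN
  M_B = M₀a(2b-a)/L² = (-10)·(48/5)·(2·(32/5)-(48/5))/16² = -6/5 kN·m
Load 2 — uniform load w=16 kN/m over full span:
  R_A = wL/2 = 16·16/2 = 128 kN
  M_A = wL²/12 = 16·16²/12 = 1024/3 kN·m
  R_B = wL/2 = 16·16/2 = 128 kN
  M_B = -wL²/12 = -16·16²/12 = -1024/3 kN·m
Load 3 — applied couple M₀=-13 kN·m at a=32/3 m (b=L-a=16/3):
  R_A = 6M₀ab/L³ = 6·(-13)·(32/3)·(16/3)/16³ = -13/12 kN
  M_A = M₀b(2a-b)/L² = (-13)·(16/3)·(2·(32/3)-(16/3))/16² = -13/3 kN·m
  R_B = -6M₀ab/L³ = -6·(-13)·(32/3)·(16/3)/16³ = 13/12 kN
  M_B = M₀a(2b-a)/L² = (-13)·(32/3)·(2·(16/3)-(32/3))/16² = 0 kN·m
Load 4 — applied couple M₀=20 kN·m at a=12 m (b=L-a=4):
  R_A = 6M₀ab/L³ = 6·20·12·4/16³ = 45/32 kN
  M_A = M₀b(2a-b)/L² = 20·4·(2·12-4)/16² = 25/4 kN·m
  R_B = -6M₀ab/L³ = -6·20·12·4/16³ = -45/32 kN
  M_B = M₀a(2b-a)/L² = 20·12·(2·4-12)/16² = -15/4 kN·m
Superposition: R_A = 61163/480 kN, M_A = 6801/20 kN·m, R_B = 61717/480 kN, M_B = -20777/60 kN·m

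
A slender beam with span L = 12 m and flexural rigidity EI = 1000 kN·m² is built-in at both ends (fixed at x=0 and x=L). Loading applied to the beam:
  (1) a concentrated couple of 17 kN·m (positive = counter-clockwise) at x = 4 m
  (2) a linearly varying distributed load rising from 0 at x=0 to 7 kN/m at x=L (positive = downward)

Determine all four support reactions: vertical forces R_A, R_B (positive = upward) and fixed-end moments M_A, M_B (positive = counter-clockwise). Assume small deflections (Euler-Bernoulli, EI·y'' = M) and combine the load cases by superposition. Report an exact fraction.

Load 1 — applied couple M₀=17 kN·m at a=4 m (b=L-a=8):
  R_A = 6M₀ab/L³ = 6·17·4·8/12³ = 17/9 kN
  M_A = M₀b(2a-b)/L² = 17·8·(2·4-8)/12² = 0 kN·m
  R_B = -6M₀ab/L³ = -6·17·4·8/12³ = -17/9 kN
  M_B = M₀a(2b-a)/L² = 17·4·(2·8-4)/12² = 17/3 kN·m
Load 2 — triangular load w₀=7 kN/m (0→w₀ over full span):
  R_A = 3w₀L/20 = 3·7·12/20 = 63/5 kN
  M_A = w₀L²/30 = 7·12²/30 = 168/5 kN·m
  R_B = 7w₀L/20 = 7·7·12/20 = 147/5 kN
  M_B = -w₀L²/20 = -7·12²/20 = -252/5 kN·m
Superposition: R_A = 652/45 kN, M_A = 168/5 kN·m, R_B = 1238/45 kN, M_B = -671/15 kN·m

R_A = 652/45 kN, M_A = 168/5 kN·m, R_B = 1238/45 kN, M_B = -671/15 kN·m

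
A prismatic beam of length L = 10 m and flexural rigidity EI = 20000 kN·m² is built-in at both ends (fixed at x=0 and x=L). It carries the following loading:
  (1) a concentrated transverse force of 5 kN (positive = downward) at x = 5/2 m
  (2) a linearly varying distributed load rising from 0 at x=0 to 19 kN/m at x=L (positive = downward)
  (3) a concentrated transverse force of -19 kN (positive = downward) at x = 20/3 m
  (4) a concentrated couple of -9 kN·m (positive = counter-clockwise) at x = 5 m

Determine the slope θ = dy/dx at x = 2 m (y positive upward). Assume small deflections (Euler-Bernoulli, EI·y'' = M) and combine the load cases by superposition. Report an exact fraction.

θ(2) = -60979/21600000 rad

Load 1 — point force P=5 kN at a=5/2 m (b=L-a=15/2):
  θ_1 = -Pb²x(2aL-(3a+b)x)/(2L³EI)  [x≤a] = -5·(15/2)²·2·(2·(5/2)·10-(3·(5/2)+(15/2))·2)/(2·10³·20000) = -9/32000 rad
Load 2 — triangular load w₀=19 kN/m (0→w₀ over full span):
  θ_2 = -w₀(2x(L-x)(L-2x)(x+2L)+x²(L-x)²)/(120LEI) = -19·(2·2·(10-2)·(10-2·2)·(2+2·10)+2²·(10-2)²)/(120·10·20000) = -133/37500 rad
Load 3 — point force P=-19 kN at a=20/3 m (b=L-a=10/3):
  θ_3 = -Pb²x(2aL-(3a+b)x)/(2L³EI)  [x≤a] = -(-19)·(10/3)²·2·(2·(20/3)·10-(3·(20/3)+(10/3))·2)/(2·10³·20000) = 247/270000 rad
Load 4 — applied couple M₀=-9 kN·m at a=5 m (b=L-a=5):
  θ_4 = (R_Ax²/2 - M_Ax)/EI  [x≤a] with R_A=-27/20, M_A=-9/4 = ((-27/20)·2²/2 - (-9/4)·2)/20000 = 9/100000 rad
Superposition: θ = Σ θ_i = -60979/21600000 rad ≈ -0.002823 rad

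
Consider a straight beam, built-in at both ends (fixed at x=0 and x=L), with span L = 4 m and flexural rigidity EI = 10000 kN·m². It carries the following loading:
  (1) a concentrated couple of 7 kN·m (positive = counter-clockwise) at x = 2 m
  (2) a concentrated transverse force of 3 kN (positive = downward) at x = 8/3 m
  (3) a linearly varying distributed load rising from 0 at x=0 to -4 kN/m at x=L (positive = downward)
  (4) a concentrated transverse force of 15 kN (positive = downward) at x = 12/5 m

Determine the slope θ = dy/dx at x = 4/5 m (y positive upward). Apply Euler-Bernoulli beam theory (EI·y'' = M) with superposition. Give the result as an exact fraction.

θ(4/5) = -1679/5625000 rad

Load 1 — applied couple M₀=7 kN·m at a=2 m (b=L-a=2):
  θ_1 = (R_Ax²/2 - M_Ax)/EI  [x≤a] with R_A=21/8, M_A=7/4 = ((21/8)·(4/5)²/2 - (7/4)·(4/5))/10000 = -7/125000 rad
Load 2 — point force P=3 kN at a=8/3 m (b=L-a=4/3):
  θ_2 = -Pb²x(2aL-(3a+b)x)/(2L³EI)  [x≤a] = -3·(4/3)²·(4/5)·(2·(8/3)·4-(3·(8/3)+(4/3))·(4/5))/(2·4³·10000) = -13/281250 rad
Load 3 — triangular load w₀=-4 kN/m (0→w₀ over full span):
  θ_3 = -w₀(2x(L-x)(L-2x)(x+2L)+x²(L-x)²)/(120LEI) = -(-4)·(2·(4/5)·(4-(4/5))·(4-2·(4/5))·((4/5)+2·4)+(4/5)²·(4-(4/5))²)/(120·4·10000) = 112/1171875 rad
Load 4 — point force P=15 kN at a=12/5 m (b=L-a=8/5):
  θ_4 = -Pb²x(2aL-(3a+b)x)/(2L³EI)  [x≤a] = -15·(8/5)²·(4/5)·(2·(12/5)·4-(3·(12/5)+(8/5))·(4/5))/(2·4³·10000) = -114/390625 rad
Superposition: θ = Σ θ_i = -1679/5625000 rad ≈ -0.000298 rad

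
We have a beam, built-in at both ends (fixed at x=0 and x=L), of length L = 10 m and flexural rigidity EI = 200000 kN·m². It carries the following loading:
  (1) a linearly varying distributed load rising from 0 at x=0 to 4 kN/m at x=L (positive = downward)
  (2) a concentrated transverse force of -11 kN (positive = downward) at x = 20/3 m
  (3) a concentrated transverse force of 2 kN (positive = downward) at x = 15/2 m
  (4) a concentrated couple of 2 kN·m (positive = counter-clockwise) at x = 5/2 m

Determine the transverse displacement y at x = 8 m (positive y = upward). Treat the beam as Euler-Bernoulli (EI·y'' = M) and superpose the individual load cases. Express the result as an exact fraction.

y(8) = -74357/3240000000 m

Load 1 — triangular load w₀=4 kN/m (0→w₀ over full span):
  y_1 = -w₀x²(L-x)²(x+2L)/(120LEI) = -4·8²·(10-8)²·(8+2·10)/(120·10·200000) = -28/234375 m
Load 2 — point force P=-11 kN at a=20/3 m (b=L-a=10/3):
  y_2 = -Pa²(L-x)²(3bL-(3b+a)(L-x))/(6L³EI)  [x>a] = -(-11)·(20/3)²·(10-8)²·(3·(10/3)·10-(3·(10/3)+(20/3))·(10-8))/(6·10³·200000) = 11/101250 m
Load 3 — point force P=2 kN at a=15/2 m (b=L-a=5/2):
  y_3 = -Pa²(L-x)²(3bL-(3b+a)(L-x))/(6L³EI)  [x>a] = -2·(15/2)²·(10-8)²·(3·(5/2)·10-(3·(5/2)+(15/2))·(10-8))/(6·10³·200000) = -27/1600000 m
Load 4 — applied couple M₀=2 kN·m at a=5/2 m (b=L-a=15/2):
  y_4 = (R_Ax³/6 - M_Ax²/2 - M₀(x-a)²/2)/EI  [x>a] with R_A=9/40, M_A=-3/8 = ((9/40)·8³/6 - (-3/8)·8²/2 - 2·(8-(5/2))²/2)/200000 = 19/4000000 m
Superposition: y = Σ y_i = -74357/3240000000 m ≈ -0.000023 m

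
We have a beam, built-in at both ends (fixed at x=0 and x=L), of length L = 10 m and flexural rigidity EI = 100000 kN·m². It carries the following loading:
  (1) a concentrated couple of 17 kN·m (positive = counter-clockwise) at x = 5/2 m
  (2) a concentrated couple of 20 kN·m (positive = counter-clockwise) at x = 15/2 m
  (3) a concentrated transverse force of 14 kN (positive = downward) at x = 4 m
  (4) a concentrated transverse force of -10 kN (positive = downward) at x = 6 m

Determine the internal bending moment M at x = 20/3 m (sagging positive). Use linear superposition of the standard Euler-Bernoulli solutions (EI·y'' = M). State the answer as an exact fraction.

M(20/3) = 4169/1200 kN·m

Load 1 — applied couple M₀=17 kN·m at a=5/2 m (b=L-a=15/2):
  M_1 = R_Ax - M_A - M₀  [x>a] with R_A=153/80, M_A=-51/16 = (153/80)·(20/3) - (-51/16) - 17 = -17/16 kN·m
Load 2 — applied couple M₀=20 kN·m at a=15/2 m (b=L-a=5/2):
  M_2 = R_Ax - M_A  [x≤a] with R_A=9/4, M_A=25/4 = (9/4)·(20/3) - (25/4) = 35/4 kN·m
Load 3 — point force P=14 kN at a=4 m (b=L-a=6):
  M_3 = Pa²(a+3b)(L-x)/L³ - Pa²b/L²  [x>a] = 14·4²·(4+3·6)·(10-(20/3))/10³ - 14·4²·6/10² = 224/75 kN·m
Load 4 — point force P=-10 kN at a=6 m (b=L-a=4):
  M_4 = Pa²(a+3b)(L-x)/L³ - Pa²b/L²  [x>a] = (-10)·6²·(6+3·4)·(10-(20/3))/10³ - (-10)·6²·4/10² = -36/5 kN·m
Superposition: M = Σ M_i = 4169/1200 kN·m ≈ 3.474167 kN·m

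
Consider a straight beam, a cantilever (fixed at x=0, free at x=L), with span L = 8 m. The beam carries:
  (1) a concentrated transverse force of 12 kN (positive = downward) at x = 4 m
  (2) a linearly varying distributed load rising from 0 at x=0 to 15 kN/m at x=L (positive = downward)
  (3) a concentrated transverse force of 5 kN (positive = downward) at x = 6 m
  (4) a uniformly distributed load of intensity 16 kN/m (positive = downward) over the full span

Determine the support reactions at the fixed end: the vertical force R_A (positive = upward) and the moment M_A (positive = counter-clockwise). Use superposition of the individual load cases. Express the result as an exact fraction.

Load 1 — point force P=12 kN at a=4 m (b=L-a=4):
  R_A = P = 12 kN
  M_A = Pa = 12·4 = 48 kN·m
Load 2 — triangular load w₀=15 kN/m (0→w₀ over full span):
  R_A = w₀L/2 = 15·8/2 = 60 kN
  M_A = w₀L²/3 = 15·8²/3 = 320 kN·m
Load 3 — point force P=5 kN at a=6 m (b=L-a=2):
  R_A = P = 5 kN
  M_A = Pa = 5·6 = 30 kN·m
Load 4 — uniform load w=16 kN/m over full span:
  R_A = wL = 16·8 = 128 kN
  M_A = wL²/2 = 16·8²/2 = 512 kN·m
Superposition: R_A = 205 kN, M_A = 910 kN·m

R_A = 205 kN, M_A = 910 kN·m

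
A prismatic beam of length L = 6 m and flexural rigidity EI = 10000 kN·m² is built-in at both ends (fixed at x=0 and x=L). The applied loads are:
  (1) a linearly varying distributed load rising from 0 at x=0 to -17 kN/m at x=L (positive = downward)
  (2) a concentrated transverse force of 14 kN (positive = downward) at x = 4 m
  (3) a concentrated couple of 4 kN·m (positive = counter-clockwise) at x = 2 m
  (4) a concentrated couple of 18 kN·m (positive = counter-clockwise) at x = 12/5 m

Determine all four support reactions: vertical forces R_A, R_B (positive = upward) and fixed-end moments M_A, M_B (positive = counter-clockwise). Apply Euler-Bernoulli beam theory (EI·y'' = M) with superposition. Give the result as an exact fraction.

Load 1 — triangular load w₀=-17 kN/m (0→w₀ over full span):
  R_A = 3w₀L/20 = 3·(-17)·6/20 = -153/10 kN
  M_A = w₀L²/30 = (-17)·6²/30 = -102/5 kN·m
  R_B = 7w₀L/20 = 7·(-17)·6/20 = -357/10 kN
  M_B = -w₀L²/20 = -(-17)·6²/20 = 153/5 kN·m
Load 2 — point force P=14 kN at a=4 m (b=L-a=2):
  R_A = Pb²(3a+b)/L³ = 14·2²·(3·4+2)/6³ = 98/27 kN
  M_A = Pab²/L² = 14·4·2²/6² = 56/9 kN·m
  R_B = Pa²(a+3b)/L³ = 14·4²·(4+3·2)/6³ = 280/27 kN
  M_B = -Pa²b/L² = -14·4²·2/6² = -112/9 kN·m
Load 3 — applied couple M₀=4 kN·m at a=2 m (b=L-a=4):
  R_A = 6M₀ab/L³ = 6·4·2·4/6³ = 8/9 kN
  M_A = M₀b(2a-b)/L² = 4·4·(2·2-4)/6² = 0 kN·m
  R_B = -6M₀ab/L³ = -6·4·2·4/6³ = -8/9 kN
  M_B = M₀a(2b-a)/L² = 4·2·(2·4-2)/6² = 4/3 kN·m
Load 4 — applied couple M₀=18 kN·m at a=12/5 m (b=L-a=18/5):
  R_A = 6M₀ab/L³ = 6·18·(12/5)·(18/5)/6³ = 108/25 kN
  M_A = M₀b(2a-b)/L² = 18·(18/5)·(2·(12/5)-(18/5))/6² = 54/25 kN·m
  R_B = -6M₀ab/L³ = -6·18·(12/5)·(18/5)/6³ = -108/25 kN
  M_B = M₀a(2b-a)/L² = 18·(12/5)·(2·(18/5)-(12/5))/6² = 144/25 kN·m
Superposition: R_A = -8723/1350 kN, M_A = -2704/225 kN·m, R_B = -41227/1350 kN, M_B = 5681/225 kN·m

R_A = -8723/1350 kN, M_A = -2704/225 kN·m, R_B = -41227/1350 kN, M_B = 5681/225 kN·m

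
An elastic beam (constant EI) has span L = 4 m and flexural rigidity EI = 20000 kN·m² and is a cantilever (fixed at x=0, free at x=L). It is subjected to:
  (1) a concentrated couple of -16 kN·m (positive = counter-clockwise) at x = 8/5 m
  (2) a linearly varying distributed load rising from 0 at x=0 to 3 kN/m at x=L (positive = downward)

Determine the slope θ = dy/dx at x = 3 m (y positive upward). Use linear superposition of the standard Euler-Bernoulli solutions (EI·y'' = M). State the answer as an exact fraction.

θ(3) = -7861/3200000 rad

Load 1 — applied couple M₀=-16 kN·m at a=8/5 m (b=L-a=12/5):
  θ_1 = M₀a/EI  [x>a] = (-16)·(8/5)/20000 = -4/3125 rad
Load 2 — triangular load w₀=3 kN/m (0→w₀ over full span):
  θ_2 = (w₀Lx²/4-w₀L²x/3-w₀x⁴/(24L))/EI = (3·4·3²/4-3·4²·3/3-3·3⁴/(24·4))/20000 = -753/640000 rad
Superposition: θ = Σ θ_i = -7861/3200000 rad ≈ -0.002457 rad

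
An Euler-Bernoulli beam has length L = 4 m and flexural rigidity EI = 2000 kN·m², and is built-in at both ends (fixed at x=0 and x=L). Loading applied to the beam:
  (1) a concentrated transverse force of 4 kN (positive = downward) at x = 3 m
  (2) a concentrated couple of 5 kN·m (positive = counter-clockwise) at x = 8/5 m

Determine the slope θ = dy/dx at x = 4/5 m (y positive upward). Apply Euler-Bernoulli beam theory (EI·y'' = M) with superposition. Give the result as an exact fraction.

θ(4/5) = -19/125000 rad

Load 1 — point force P=4 kN at a=3 m (b=L-a=1):
  θ_1 = -Pb²x(2aL-(3a+b)x)/(2L³EI)  [x≤a] = -4·1²·(4/5)·(2·3·4-(3·3+1)·(4/5))/(2·4³·2000) = -1/5000 rad
Load 2 — applied couple M₀=5 kN·m at a=8/5 m (b=L-a=12/5):
  θ_2 = (R_Ax²/2 - M_Ax)/EI  [x≤a] with R_A=9/5, M_A=3/5 = ((9/5)·(4/5)²/2 - (3/5)·(4/5))/2000 = 3/62500 rad
Superposition: θ = Σ θ_i = -19/125000 rad ≈ -0.000152 rad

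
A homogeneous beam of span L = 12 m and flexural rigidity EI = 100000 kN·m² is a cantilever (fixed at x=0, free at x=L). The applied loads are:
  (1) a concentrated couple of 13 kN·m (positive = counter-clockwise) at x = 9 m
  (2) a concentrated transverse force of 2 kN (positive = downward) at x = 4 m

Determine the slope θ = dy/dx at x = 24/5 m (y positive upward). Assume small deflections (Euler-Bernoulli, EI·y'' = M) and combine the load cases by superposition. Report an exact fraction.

θ(24/5) = 29/62500 rad

Load 1 — applied couple M₀=13 kN·m at a=9 m (b=L-a=3):
  θ_1 = M₀x/EI  [x≤a] = 13·(24/5)/100000 = 39/62500 rad
Load 2 — point force P=2 kN at a=4 m (b=L-a=8):
  θ_2 = -Pa²/(2EI)  [x>a] = -2·4²/(2·100000) = -1/6250 rad
Superposition: θ = Σ θ_i = 29/62500 rad ≈ 0.000464 rad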